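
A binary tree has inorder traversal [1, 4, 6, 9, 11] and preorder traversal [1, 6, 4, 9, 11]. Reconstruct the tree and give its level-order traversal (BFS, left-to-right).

Inorder:  [1, 4, 6, 9, 11]
Preorder: [1, 6, 4, 9, 11]
Algorithm: preorder visits root first, so consume preorder in order;
for each root, split the current inorder slice at that value into
left-subtree inorder and right-subtree inorder, then recurse.
Recursive splits:
  root=1; inorder splits into left=[], right=[4, 6, 9, 11]
  root=6; inorder splits into left=[4], right=[9, 11]
  root=4; inorder splits into left=[], right=[]
  root=9; inorder splits into left=[], right=[11]
  root=11; inorder splits into left=[], right=[]
Reconstructed level-order: [1, 6, 4, 9, 11]


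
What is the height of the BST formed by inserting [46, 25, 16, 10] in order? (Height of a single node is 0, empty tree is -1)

Insertion order: [46, 25, 16, 10]
Tree (level-order array): [46, 25, None, 16, None, 10]
Compute height bottom-up (empty subtree = -1):
  height(10) = 1 + max(-1, -1) = 0
  height(16) = 1 + max(0, -1) = 1
  height(25) = 1 + max(1, -1) = 2
  height(46) = 1 + max(2, -1) = 3
Height = 3


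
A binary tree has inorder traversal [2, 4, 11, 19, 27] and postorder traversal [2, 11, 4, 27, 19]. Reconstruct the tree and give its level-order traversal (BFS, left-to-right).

Inorder:   [2, 4, 11, 19, 27]
Postorder: [2, 11, 4, 27, 19]
Algorithm: postorder visits root last, so walk postorder right-to-left;
each value is the root of the current inorder slice — split it at that
value, recurse on the right subtree first, then the left.
Recursive splits:
  root=19; inorder splits into left=[2, 4, 11], right=[27]
  root=27; inorder splits into left=[], right=[]
  root=4; inorder splits into left=[2], right=[11]
  root=11; inorder splits into left=[], right=[]
  root=2; inorder splits into left=[], right=[]
Reconstructed level-order: [19, 4, 27, 2, 11]


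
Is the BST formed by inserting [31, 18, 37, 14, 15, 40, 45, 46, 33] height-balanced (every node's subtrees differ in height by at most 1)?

Tree (level-order array): [31, 18, 37, 14, None, 33, 40, None, 15, None, None, None, 45, None, None, None, 46]
Definition: a tree is height-balanced if, at every node, |h(left) - h(right)| <= 1 (empty subtree has height -1).
Bottom-up per-node check:
  node 15: h_left=-1, h_right=-1, diff=0 [OK], height=0
  node 14: h_left=-1, h_right=0, diff=1 [OK], height=1
  node 18: h_left=1, h_right=-1, diff=2 [FAIL (|1--1|=2 > 1)], height=2
  node 33: h_left=-1, h_right=-1, diff=0 [OK], height=0
  node 46: h_left=-1, h_right=-1, diff=0 [OK], height=0
  node 45: h_left=-1, h_right=0, diff=1 [OK], height=1
  node 40: h_left=-1, h_right=1, diff=2 [FAIL (|-1-1|=2 > 1)], height=2
  node 37: h_left=0, h_right=2, diff=2 [FAIL (|0-2|=2 > 1)], height=3
  node 31: h_left=2, h_right=3, diff=1 [OK], height=4
Node 18 violates the condition: |1 - -1| = 2 > 1.
Result: Not balanced


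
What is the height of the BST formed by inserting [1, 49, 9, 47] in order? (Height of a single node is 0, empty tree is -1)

Insertion order: [1, 49, 9, 47]
Tree (level-order array): [1, None, 49, 9, None, None, 47]
Compute height bottom-up (empty subtree = -1):
  height(47) = 1 + max(-1, -1) = 0
  height(9) = 1 + max(-1, 0) = 1
  height(49) = 1 + max(1, -1) = 2
  height(1) = 1 + max(-1, 2) = 3
Height = 3


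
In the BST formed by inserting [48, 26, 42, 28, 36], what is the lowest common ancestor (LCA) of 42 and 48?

Tree insertion order: [48, 26, 42, 28, 36]
Tree (level-order array): [48, 26, None, None, 42, 28, None, None, 36]
In a BST, the LCA of p=42, q=48 is the first node v on the
root-to-leaf path with p <= v <= q (go left if both < v, right if both > v).
Walk from root:
  at 48: 42 <= 48 <= 48, this is the LCA
LCA = 48


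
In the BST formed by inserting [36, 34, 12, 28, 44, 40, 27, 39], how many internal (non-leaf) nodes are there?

Tree built from: [36, 34, 12, 28, 44, 40, 27, 39]
Tree (level-order array): [36, 34, 44, 12, None, 40, None, None, 28, 39, None, 27]
Rule: An internal node has at least one child.
Per-node child counts:
  node 36: 2 child(ren)
  node 34: 1 child(ren)
  node 12: 1 child(ren)
  node 28: 1 child(ren)
  node 27: 0 child(ren)
  node 44: 1 child(ren)
  node 40: 1 child(ren)
  node 39: 0 child(ren)
Matching nodes: [36, 34, 12, 28, 44, 40]
Count of internal (non-leaf) nodes: 6


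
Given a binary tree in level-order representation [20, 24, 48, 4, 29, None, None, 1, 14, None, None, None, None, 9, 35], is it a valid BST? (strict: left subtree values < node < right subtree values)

Level-order array: [20, 24, 48, 4, 29, None, None, 1, 14, None, None, None, None, 9, 35]
Validate using subtree bounds (lo, hi): at each node, require lo < value < hi,
then recurse left with hi=value and right with lo=value.
Preorder trace (stopping at first violation):
  at node 20 with bounds (-inf, +inf): OK
  at node 24 with bounds (-inf, 20): VIOLATION
Node 24 violates its bound: not (-inf < 24 < 20).
Result: Not a valid BST


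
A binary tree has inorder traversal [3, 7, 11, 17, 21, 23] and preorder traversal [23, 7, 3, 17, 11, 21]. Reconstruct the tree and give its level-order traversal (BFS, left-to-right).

Inorder:  [3, 7, 11, 17, 21, 23]
Preorder: [23, 7, 3, 17, 11, 21]
Algorithm: preorder visits root first, so consume preorder in order;
for each root, split the current inorder slice at that value into
left-subtree inorder and right-subtree inorder, then recurse.
Recursive splits:
  root=23; inorder splits into left=[3, 7, 11, 17, 21], right=[]
  root=7; inorder splits into left=[3], right=[11, 17, 21]
  root=3; inorder splits into left=[], right=[]
  root=17; inorder splits into left=[11], right=[21]
  root=11; inorder splits into left=[], right=[]
  root=21; inorder splits into left=[], right=[]
Reconstructed level-order: [23, 7, 3, 17, 11, 21]


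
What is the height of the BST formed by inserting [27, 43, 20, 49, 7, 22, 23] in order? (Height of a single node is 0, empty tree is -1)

Insertion order: [27, 43, 20, 49, 7, 22, 23]
Tree (level-order array): [27, 20, 43, 7, 22, None, 49, None, None, None, 23]
Compute height bottom-up (empty subtree = -1):
  height(7) = 1 + max(-1, -1) = 0
  height(23) = 1 + max(-1, -1) = 0
  height(22) = 1 + max(-1, 0) = 1
  height(20) = 1 + max(0, 1) = 2
  height(49) = 1 + max(-1, -1) = 0
  height(43) = 1 + max(-1, 0) = 1
  height(27) = 1 + max(2, 1) = 3
Height = 3


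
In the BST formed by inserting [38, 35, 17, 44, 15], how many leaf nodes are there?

Tree built from: [38, 35, 17, 44, 15]
Tree (level-order array): [38, 35, 44, 17, None, None, None, 15]
Rule: A leaf has 0 children.
Per-node child counts:
  node 38: 2 child(ren)
  node 35: 1 child(ren)
  node 17: 1 child(ren)
  node 15: 0 child(ren)
  node 44: 0 child(ren)
Matching nodes: [15, 44]
Count of leaf nodes: 2


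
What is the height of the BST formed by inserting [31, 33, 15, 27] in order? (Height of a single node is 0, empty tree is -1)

Insertion order: [31, 33, 15, 27]
Tree (level-order array): [31, 15, 33, None, 27]
Compute height bottom-up (empty subtree = -1):
  height(27) = 1 + max(-1, -1) = 0
  height(15) = 1 + max(-1, 0) = 1
  height(33) = 1 + max(-1, -1) = 0
  height(31) = 1 + max(1, 0) = 2
Height = 2


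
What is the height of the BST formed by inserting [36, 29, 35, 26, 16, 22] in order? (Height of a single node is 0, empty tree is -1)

Insertion order: [36, 29, 35, 26, 16, 22]
Tree (level-order array): [36, 29, None, 26, 35, 16, None, None, None, None, 22]
Compute height bottom-up (empty subtree = -1):
  height(22) = 1 + max(-1, -1) = 0
  height(16) = 1 + max(-1, 0) = 1
  height(26) = 1 + max(1, -1) = 2
  height(35) = 1 + max(-1, -1) = 0
  height(29) = 1 + max(2, 0) = 3
  height(36) = 1 + max(3, -1) = 4
Height = 4


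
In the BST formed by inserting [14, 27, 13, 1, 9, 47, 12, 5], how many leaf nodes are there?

Tree built from: [14, 27, 13, 1, 9, 47, 12, 5]
Tree (level-order array): [14, 13, 27, 1, None, None, 47, None, 9, None, None, 5, 12]
Rule: A leaf has 0 children.
Per-node child counts:
  node 14: 2 child(ren)
  node 13: 1 child(ren)
  node 1: 1 child(ren)
  node 9: 2 child(ren)
  node 5: 0 child(ren)
  node 12: 0 child(ren)
  node 27: 1 child(ren)
  node 47: 0 child(ren)
Matching nodes: [5, 12, 47]
Count of leaf nodes: 3


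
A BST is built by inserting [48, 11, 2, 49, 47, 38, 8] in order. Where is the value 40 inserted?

Starting tree (level order): [48, 11, 49, 2, 47, None, None, None, 8, 38]
Insertion path: 48 -> 11 -> 47 -> 38
Result: insert 40 as right child of 38
Final tree (level order): [48, 11, 49, 2, 47, None, None, None, 8, 38, None, None, None, None, 40]


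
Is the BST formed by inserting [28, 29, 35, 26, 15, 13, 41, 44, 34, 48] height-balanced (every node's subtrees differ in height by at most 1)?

Tree (level-order array): [28, 26, 29, 15, None, None, 35, 13, None, 34, 41, None, None, None, None, None, 44, None, 48]
Definition: a tree is height-balanced if, at every node, |h(left) - h(right)| <= 1 (empty subtree has height -1).
Bottom-up per-node check:
  node 13: h_left=-1, h_right=-1, diff=0 [OK], height=0
  node 15: h_left=0, h_right=-1, diff=1 [OK], height=1
  node 26: h_left=1, h_right=-1, diff=2 [FAIL (|1--1|=2 > 1)], height=2
  node 34: h_left=-1, h_right=-1, diff=0 [OK], height=0
  node 48: h_left=-1, h_right=-1, diff=0 [OK], height=0
  node 44: h_left=-1, h_right=0, diff=1 [OK], height=1
  node 41: h_left=-1, h_right=1, diff=2 [FAIL (|-1-1|=2 > 1)], height=2
  node 35: h_left=0, h_right=2, diff=2 [FAIL (|0-2|=2 > 1)], height=3
  node 29: h_left=-1, h_right=3, diff=4 [FAIL (|-1-3|=4 > 1)], height=4
  node 28: h_left=2, h_right=4, diff=2 [FAIL (|2-4|=2 > 1)], height=5
Node 26 violates the condition: |1 - -1| = 2 > 1.
Result: Not balanced


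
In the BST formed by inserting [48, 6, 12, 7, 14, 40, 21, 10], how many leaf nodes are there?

Tree built from: [48, 6, 12, 7, 14, 40, 21, 10]
Tree (level-order array): [48, 6, None, None, 12, 7, 14, None, 10, None, 40, None, None, 21]
Rule: A leaf has 0 children.
Per-node child counts:
  node 48: 1 child(ren)
  node 6: 1 child(ren)
  node 12: 2 child(ren)
  node 7: 1 child(ren)
  node 10: 0 child(ren)
  node 14: 1 child(ren)
  node 40: 1 child(ren)
  node 21: 0 child(ren)
Matching nodes: [10, 21]
Count of leaf nodes: 2


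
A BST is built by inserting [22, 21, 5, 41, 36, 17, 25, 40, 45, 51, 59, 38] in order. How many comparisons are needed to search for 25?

Search path for 25: 22 -> 41 -> 36 -> 25
Found: True
Comparisons: 4


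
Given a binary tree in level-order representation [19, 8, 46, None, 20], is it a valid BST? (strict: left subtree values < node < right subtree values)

Level-order array: [19, 8, 46, None, 20]
Validate using subtree bounds (lo, hi): at each node, require lo < value < hi,
then recurse left with hi=value and right with lo=value.
Preorder trace (stopping at first violation):
  at node 19 with bounds (-inf, +inf): OK
  at node 8 with bounds (-inf, 19): OK
  at node 20 with bounds (8, 19): VIOLATION
Node 20 violates its bound: not (8 < 20 < 19).
Result: Not a valid BST


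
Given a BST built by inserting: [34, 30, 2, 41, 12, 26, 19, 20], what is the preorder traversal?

Tree insertion order: [34, 30, 2, 41, 12, 26, 19, 20]
Tree (level-order array): [34, 30, 41, 2, None, None, None, None, 12, None, 26, 19, None, None, 20]
Preorder traversal: [34, 30, 2, 12, 26, 19, 20, 41]


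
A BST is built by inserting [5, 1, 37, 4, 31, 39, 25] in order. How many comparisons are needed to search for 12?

Search path for 12: 5 -> 37 -> 31 -> 25
Found: False
Comparisons: 4


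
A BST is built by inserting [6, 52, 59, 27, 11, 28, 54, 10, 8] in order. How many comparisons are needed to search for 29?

Search path for 29: 6 -> 52 -> 27 -> 28
Found: False
Comparisons: 4


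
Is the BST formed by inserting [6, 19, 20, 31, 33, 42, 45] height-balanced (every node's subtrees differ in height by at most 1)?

Tree (level-order array): [6, None, 19, None, 20, None, 31, None, 33, None, 42, None, 45]
Definition: a tree is height-balanced if, at every node, |h(left) - h(right)| <= 1 (empty subtree has height -1).
Bottom-up per-node check:
  node 45: h_left=-1, h_right=-1, diff=0 [OK], height=0
  node 42: h_left=-1, h_right=0, diff=1 [OK], height=1
  node 33: h_left=-1, h_right=1, diff=2 [FAIL (|-1-1|=2 > 1)], height=2
  node 31: h_left=-1, h_right=2, diff=3 [FAIL (|-1-2|=3 > 1)], height=3
  node 20: h_left=-1, h_right=3, diff=4 [FAIL (|-1-3|=4 > 1)], height=4
  node 19: h_left=-1, h_right=4, diff=5 [FAIL (|-1-4|=5 > 1)], height=5
  node 6: h_left=-1, h_right=5, diff=6 [FAIL (|-1-5|=6 > 1)], height=6
Node 33 violates the condition: |-1 - 1| = 2 > 1.
Result: Not balanced


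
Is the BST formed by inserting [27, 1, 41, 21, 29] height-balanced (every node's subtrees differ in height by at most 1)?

Tree (level-order array): [27, 1, 41, None, 21, 29]
Definition: a tree is height-balanced if, at every node, |h(left) - h(right)| <= 1 (empty subtree has height -1).
Bottom-up per-node check:
  node 21: h_left=-1, h_right=-1, diff=0 [OK], height=0
  node 1: h_left=-1, h_right=0, diff=1 [OK], height=1
  node 29: h_left=-1, h_right=-1, diff=0 [OK], height=0
  node 41: h_left=0, h_right=-1, diff=1 [OK], height=1
  node 27: h_left=1, h_right=1, diff=0 [OK], height=2
All nodes satisfy the balance condition.
Result: Balanced


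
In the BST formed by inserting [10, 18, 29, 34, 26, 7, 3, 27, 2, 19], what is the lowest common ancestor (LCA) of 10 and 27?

Tree insertion order: [10, 18, 29, 34, 26, 7, 3, 27, 2, 19]
Tree (level-order array): [10, 7, 18, 3, None, None, 29, 2, None, 26, 34, None, None, 19, 27]
In a BST, the LCA of p=10, q=27 is the first node v on the
root-to-leaf path with p <= v <= q (go left if both < v, right if both > v).
Walk from root:
  at 10: 10 <= 10 <= 27, this is the LCA
LCA = 10


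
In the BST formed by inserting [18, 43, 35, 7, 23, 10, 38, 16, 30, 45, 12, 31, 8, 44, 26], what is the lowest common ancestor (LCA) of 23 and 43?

Tree insertion order: [18, 43, 35, 7, 23, 10, 38, 16, 30, 45, 12, 31, 8, 44, 26]
Tree (level-order array): [18, 7, 43, None, 10, 35, 45, 8, 16, 23, 38, 44, None, None, None, 12, None, None, 30, None, None, None, None, None, None, 26, 31]
In a BST, the LCA of p=23, q=43 is the first node v on the
root-to-leaf path with p <= v <= q (go left if both < v, right if both > v).
Walk from root:
  at 18: both 23 and 43 > 18, go right
  at 43: 23 <= 43 <= 43, this is the LCA
LCA = 43


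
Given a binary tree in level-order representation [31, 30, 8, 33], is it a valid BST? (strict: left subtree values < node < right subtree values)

Level-order array: [31, 30, 8, 33]
Validate using subtree bounds (lo, hi): at each node, require lo < value < hi,
then recurse left with hi=value and right with lo=value.
Preorder trace (stopping at first violation):
  at node 31 with bounds (-inf, +inf): OK
  at node 30 with bounds (-inf, 31): OK
  at node 33 with bounds (-inf, 30): VIOLATION
Node 33 violates its bound: not (-inf < 33 < 30).
Result: Not a valid BST


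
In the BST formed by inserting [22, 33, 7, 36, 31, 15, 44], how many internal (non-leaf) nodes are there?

Tree built from: [22, 33, 7, 36, 31, 15, 44]
Tree (level-order array): [22, 7, 33, None, 15, 31, 36, None, None, None, None, None, 44]
Rule: An internal node has at least one child.
Per-node child counts:
  node 22: 2 child(ren)
  node 7: 1 child(ren)
  node 15: 0 child(ren)
  node 33: 2 child(ren)
  node 31: 0 child(ren)
  node 36: 1 child(ren)
  node 44: 0 child(ren)
Matching nodes: [22, 7, 33, 36]
Count of internal (non-leaf) nodes: 4


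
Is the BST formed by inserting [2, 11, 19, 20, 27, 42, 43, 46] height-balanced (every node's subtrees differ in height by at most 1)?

Tree (level-order array): [2, None, 11, None, 19, None, 20, None, 27, None, 42, None, 43, None, 46]
Definition: a tree is height-balanced if, at every node, |h(left) - h(right)| <= 1 (empty subtree has height -1).
Bottom-up per-node check:
  node 46: h_left=-1, h_right=-1, diff=0 [OK], height=0
  node 43: h_left=-1, h_right=0, diff=1 [OK], height=1
  node 42: h_left=-1, h_right=1, diff=2 [FAIL (|-1-1|=2 > 1)], height=2
  node 27: h_left=-1, h_right=2, diff=3 [FAIL (|-1-2|=3 > 1)], height=3
  node 20: h_left=-1, h_right=3, diff=4 [FAIL (|-1-3|=4 > 1)], height=4
  node 19: h_left=-1, h_right=4, diff=5 [FAIL (|-1-4|=5 > 1)], height=5
  node 11: h_left=-1, h_right=5, diff=6 [FAIL (|-1-5|=6 > 1)], height=6
  node 2: h_left=-1, h_right=6, diff=7 [FAIL (|-1-6|=7 > 1)], height=7
Node 42 violates the condition: |-1 - 1| = 2 > 1.
Result: Not balanced


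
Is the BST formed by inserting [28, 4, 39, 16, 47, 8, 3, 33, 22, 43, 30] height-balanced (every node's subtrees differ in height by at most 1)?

Tree (level-order array): [28, 4, 39, 3, 16, 33, 47, None, None, 8, 22, 30, None, 43]
Definition: a tree is height-balanced if, at every node, |h(left) - h(right)| <= 1 (empty subtree has height -1).
Bottom-up per-node check:
  node 3: h_left=-1, h_right=-1, diff=0 [OK], height=0
  node 8: h_left=-1, h_right=-1, diff=0 [OK], height=0
  node 22: h_left=-1, h_right=-1, diff=0 [OK], height=0
  node 16: h_left=0, h_right=0, diff=0 [OK], height=1
  node 4: h_left=0, h_right=1, diff=1 [OK], height=2
  node 30: h_left=-1, h_right=-1, diff=0 [OK], height=0
  node 33: h_left=0, h_right=-1, diff=1 [OK], height=1
  node 43: h_left=-1, h_right=-1, diff=0 [OK], height=0
  node 47: h_left=0, h_right=-1, diff=1 [OK], height=1
  node 39: h_left=1, h_right=1, diff=0 [OK], height=2
  node 28: h_left=2, h_right=2, diff=0 [OK], height=3
All nodes satisfy the balance condition.
Result: Balanced


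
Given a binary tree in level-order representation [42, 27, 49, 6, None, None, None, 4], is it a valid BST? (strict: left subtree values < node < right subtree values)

Level-order array: [42, 27, 49, 6, None, None, None, 4]
Validate using subtree bounds (lo, hi): at each node, require lo < value < hi,
then recurse left with hi=value and right with lo=value.
Preorder trace (stopping at first violation):
  at node 42 with bounds (-inf, +inf): OK
  at node 27 with bounds (-inf, 42): OK
  at node 6 with bounds (-inf, 27): OK
  at node 4 with bounds (-inf, 6): OK
  at node 49 with bounds (42, +inf): OK
No violation found at any node.
Result: Valid BST


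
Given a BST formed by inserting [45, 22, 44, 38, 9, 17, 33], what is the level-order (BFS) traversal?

Tree insertion order: [45, 22, 44, 38, 9, 17, 33]
Tree (level-order array): [45, 22, None, 9, 44, None, 17, 38, None, None, None, 33]
BFS from the root, enqueuing left then right child of each popped node:
  queue [45] -> pop 45, enqueue [22], visited so far: [45]
  queue [22] -> pop 22, enqueue [9, 44], visited so far: [45, 22]
  queue [9, 44] -> pop 9, enqueue [17], visited so far: [45, 22, 9]
  queue [44, 17] -> pop 44, enqueue [38], visited so far: [45, 22, 9, 44]
  queue [17, 38] -> pop 17, enqueue [none], visited so far: [45, 22, 9, 44, 17]
  queue [38] -> pop 38, enqueue [33], visited so far: [45, 22, 9, 44, 17, 38]
  queue [33] -> pop 33, enqueue [none], visited so far: [45, 22, 9, 44, 17, 38, 33]
Result: [45, 22, 9, 44, 17, 38, 33]


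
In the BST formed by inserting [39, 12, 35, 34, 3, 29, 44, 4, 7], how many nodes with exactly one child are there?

Tree built from: [39, 12, 35, 34, 3, 29, 44, 4, 7]
Tree (level-order array): [39, 12, 44, 3, 35, None, None, None, 4, 34, None, None, 7, 29]
Rule: These are nodes with exactly 1 non-null child.
Per-node child counts:
  node 39: 2 child(ren)
  node 12: 2 child(ren)
  node 3: 1 child(ren)
  node 4: 1 child(ren)
  node 7: 0 child(ren)
  node 35: 1 child(ren)
  node 34: 1 child(ren)
  node 29: 0 child(ren)
  node 44: 0 child(ren)
Matching nodes: [3, 4, 35, 34]
Count of nodes with exactly one child: 4


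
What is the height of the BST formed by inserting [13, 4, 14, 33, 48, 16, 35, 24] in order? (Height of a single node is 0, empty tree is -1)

Insertion order: [13, 4, 14, 33, 48, 16, 35, 24]
Tree (level-order array): [13, 4, 14, None, None, None, 33, 16, 48, None, 24, 35]
Compute height bottom-up (empty subtree = -1):
  height(4) = 1 + max(-1, -1) = 0
  height(24) = 1 + max(-1, -1) = 0
  height(16) = 1 + max(-1, 0) = 1
  height(35) = 1 + max(-1, -1) = 0
  height(48) = 1 + max(0, -1) = 1
  height(33) = 1 + max(1, 1) = 2
  height(14) = 1 + max(-1, 2) = 3
  height(13) = 1 + max(0, 3) = 4
Height = 4


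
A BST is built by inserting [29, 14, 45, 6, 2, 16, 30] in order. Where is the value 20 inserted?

Starting tree (level order): [29, 14, 45, 6, 16, 30, None, 2]
Insertion path: 29 -> 14 -> 16
Result: insert 20 as right child of 16
Final tree (level order): [29, 14, 45, 6, 16, 30, None, 2, None, None, 20]


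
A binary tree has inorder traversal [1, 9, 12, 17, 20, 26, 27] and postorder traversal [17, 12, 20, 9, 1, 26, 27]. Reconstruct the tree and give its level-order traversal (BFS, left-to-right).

Inorder:   [1, 9, 12, 17, 20, 26, 27]
Postorder: [17, 12, 20, 9, 1, 26, 27]
Algorithm: postorder visits root last, so walk postorder right-to-left;
each value is the root of the current inorder slice — split it at that
value, recurse on the right subtree first, then the left.
Recursive splits:
  root=27; inorder splits into left=[1, 9, 12, 17, 20, 26], right=[]
  root=26; inorder splits into left=[1, 9, 12, 17, 20], right=[]
  root=1; inorder splits into left=[], right=[9, 12, 17, 20]
  root=9; inorder splits into left=[], right=[12, 17, 20]
  root=20; inorder splits into left=[12, 17], right=[]
  root=12; inorder splits into left=[], right=[17]
  root=17; inorder splits into left=[], right=[]
Reconstructed level-order: [27, 26, 1, 9, 20, 12, 17]


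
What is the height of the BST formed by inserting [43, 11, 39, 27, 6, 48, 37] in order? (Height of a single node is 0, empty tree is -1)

Insertion order: [43, 11, 39, 27, 6, 48, 37]
Tree (level-order array): [43, 11, 48, 6, 39, None, None, None, None, 27, None, None, 37]
Compute height bottom-up (empty subtree = -1):
  height(6) = 1 + max(-1, -1) = 0
  height(37) = 1 + max(-1, -1) = 0
  height(27) = 1 + max(-1, 0) = 1
  height(39) = 1 + max(1, -1) = 2
  height(11) = 1 + max(0, 2) = 3
  height(48) = 1 + max(-1, -1) = 0
  height(43) = 1 + max(3, 0) = 4
Height = 4


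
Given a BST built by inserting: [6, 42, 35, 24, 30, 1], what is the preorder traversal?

Tree insertion order: [6, 42, 35, 24, 30, 1]
Tree (level-order array): [6, 1, 42, None, None, 35, None, 24, None, None, 30]
Preorder traversal: [6, 1, 42, 35, 24, 30]


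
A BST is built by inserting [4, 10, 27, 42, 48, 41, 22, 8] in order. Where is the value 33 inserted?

Starting tree (level order): [4, None, 10, 8, 27, None, None, 22, 42, None, None, 41, 48]
Insertion path: 4 -> 10 -> 27 -> 42 -> 41
Result: insert 33 as left child of 41
Final tree (level order): [4, None, 10, 8, 27, None, None, 22, 42, None, None, 41, 48, 33]


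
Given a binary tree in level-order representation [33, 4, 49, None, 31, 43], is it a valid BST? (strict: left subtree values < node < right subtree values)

Level-order array: [33, 4, 49, None, 31, 43]
Validate using subtree bounds (lo, hi): at each node, require lo < value < hi,
then recurse left with hi=value and right with lo=value.
Preorder trace (stopping at first violation):
  at node 33 with bounds (-inf, +inf): OK
  at node 4 with bounds (-inf, 33): OK
  at node 31 with bounds (4, 33): OK
  at node 49 with bounds (33, +inf): OK
  at node 43 with bounds (33, 49): OK
No violation found at any node.
Result: Valid BST


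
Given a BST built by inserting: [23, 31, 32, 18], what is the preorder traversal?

Tree insertion order: [23, 31, 32, 18]
Tree (level-order array): [23, 18, 31, None, None, None, 32]
Preorder traversal: [23, 18, 31, 32]


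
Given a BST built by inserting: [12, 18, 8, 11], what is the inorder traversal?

Tree insertion order: [12, 18, 8, 11]
Tree (level-order array): [12, 8, 18, None, 11]
Inorder traversal: [8, 11, 12, 18]


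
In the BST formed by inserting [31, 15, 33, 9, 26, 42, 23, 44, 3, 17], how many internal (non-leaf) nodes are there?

Tree built from: [31, 15, 33, 9, 26, 42, 23, 44, 3, 17]
Tree (level-order array): [31, 15, 33, 9, 26, None, 42, 3, None, 23, None, None, 44, None, None, 17]
Rule: An internal node has at least one child.
Per-node child counts:
  node 31: 2 child(ren)
  node 15: 2 child(ren)
  node 9: 1 child(ren)
  node 3: 0 child(ren)
  node 26: 1 child(ren)
  node 23: 1 child(ren)
  node 17: 0 child(ren)
  node 33: 1 child(ren)
  node 42: 1 child(ren)
  node 44: 0 child(ren)
Matching nodes: [31, 15, 9, 26, 23, 33, 42]
Count of internal (non-leaf) nodes: 7


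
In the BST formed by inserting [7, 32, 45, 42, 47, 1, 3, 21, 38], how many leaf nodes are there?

Tree built from: [7, 32, 45, 42, 47, 1, 3, 21, 38]
Tree (level-order array): [7, 1, 32, None, 3, 21, 45, None, None, None, None, 42, 47, 38]
Rule: A leaf has 0 children.
Per-node child counts:
  node 7: 2 child(ren)
  node 1: 1 child(ren)
  node 3: 0 child(ren)
  node 32: 2 child(ren)
  node 21: 0 child(ren)
  node 45: 2 child(ren)
  node 42: 1 child(ren)
  node 38: 0 child(ren)
  node 47: 0 child(ren)
Matching nodes: [3, 21, 38, 47]
Count of leaf nodes: 4


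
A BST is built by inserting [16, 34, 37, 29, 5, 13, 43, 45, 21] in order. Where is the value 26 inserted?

Starting tree (level order): [16, 5, 34, None, 13, 29, 37, None, None, 21, None, None, 43, None, None, None, 45]
Insertion path: 16 -> 34 -> 29 -> 21
Result: insert 26 as right child of 21
Final tree (level order): [16, 5, 34, None, 13, 29, 37, None, None, 21, None, None, 43, None, 26, None, 45]


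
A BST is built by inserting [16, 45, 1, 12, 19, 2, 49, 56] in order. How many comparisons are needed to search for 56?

Search path for 56: 16 -> 45 -> 49 -> 56
Found: True
Comparisons: 4


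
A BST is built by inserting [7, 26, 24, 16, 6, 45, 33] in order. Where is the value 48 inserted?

Starting tree (level order): [7, 6, 26, None, None, 24, 45, 16, None, 33]
Insertion path: 7 -> 26 -> 45
Result: insert 48 as right child of 45
Final tree (level order): [7, 6, 26, None, None, 24, 45, 16, None, 33, 48]


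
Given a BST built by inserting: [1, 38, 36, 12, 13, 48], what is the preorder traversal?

Tree insertion order: [1, 38, 36, 12, 13, 48]
Tree (level-order array): [1, None, 38, 36, 48, 12, None, None, None, None, 13]
Preorder traversal: [1, 38, 36, 12, 13, 48]


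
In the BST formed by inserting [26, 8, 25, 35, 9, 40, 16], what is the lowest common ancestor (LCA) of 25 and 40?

Tree insertion order: [26, 8, 25, 35, 9, 40, 16]
Tree (level-order array): [26, 8, 35, None, 25, None, 40, 9, None, None, None, None, 16]
In a BST, the LCA of p=25, q=40 is the first node v on the
root-to-leaf path with p <= v <= q (go left if both < v, right if both > v).
Walk from root:
  at 26: 25 <= 26 <= 40, this is the LCA
LCA = 26


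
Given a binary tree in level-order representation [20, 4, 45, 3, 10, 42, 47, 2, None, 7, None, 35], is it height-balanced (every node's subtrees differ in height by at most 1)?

Tree (level-order array): [20, 4, 45, 3, 10, 42, 47, 2, None, 7, None, 35]
Definition: a tree is height-balanced if, at every node, |h(left) - h(right)| <= 1 (empty subtree has height -1).
Bottom-up per-node check:
  node 2: h_left=-1, h_right=-1, diff=0 [OK], height=0
  node 3: h_left=0, h_right=-1, diff=1 [OK], height=1
  node 7: h_left=-1, h_right=-1, diff=0 [OK], height=0
  node 10: h_left=0, h_right=-1, diff=1 [OK], height=1
  node 4: h_left=1, h_right=1, diff=0 [OK], height=2
  node 35: h_left=-1, h_right=-1, diff=0 [OK], height=0
  node 42: h_left=0, h_right=-1, diff=1 [OK], height=1
  node 47: h_left=-1, h_right=-1, diff=0 [OK], height=0
  node 45: h_left=1, h_right=0, diff=1 [OK], height=2
  node 20: h_left=2, h_right=2, diff=0 [OK], height=3
All nodes satisfy the balance condition.
Result: Balanced


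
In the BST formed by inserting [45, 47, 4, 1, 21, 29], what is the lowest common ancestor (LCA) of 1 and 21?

Tree insertion order: [45, 47, 4, 1, 21, 29]
Tree (level-order array): [45, 4, 47, 1, 21, None, None, None, None, None, 29]
In a BST, the LCA of p=1, q=21 is the first node v on the
root-to-leaf path with p <= v <= q (go left if both < v, right if both > v).
Walk from root:
  at 45: both 1 and 21 < 45, go left
  at 4: 1 <= 4 <= 21, this is the LCA
LCA = 4


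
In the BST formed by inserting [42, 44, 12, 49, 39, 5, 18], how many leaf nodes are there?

Tree built from: [42, 44, 12, 49, 39, 5, 18]
Tree (level-order array): [42, 12, 44, 5, 39, None, 49, None, None, 18]
Rule: A leaf has 0 children.
Per-node child counts:
  node 42: 2 child(ren)
  node 12: 2 child(ren)
  node 5: 0 child(ren)
  node 39: 1 child(ren)
  node 18: 0 child(ren)
  node 44: 1 child(ren)
  node 49: 0 child(ren)
Matching nodes: [5, 18, 49]
Count of leaf nodes: 3


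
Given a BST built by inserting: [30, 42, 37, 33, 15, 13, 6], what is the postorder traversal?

Tree insertion order: [30, 42, 37, 33, 15, 13, 6]
Tree (level-order array): [30, 15, 42, 13, None, 37, None, 6, None, 33]
Postorder traversal: [6, 13, 15, 33, 37, 42, 30]


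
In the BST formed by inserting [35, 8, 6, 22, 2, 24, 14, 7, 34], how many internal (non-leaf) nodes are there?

Tree built from: [35, 8, 6, 22, 2, 24, 14, 7, 34]
Tree (level-order array): [35, 8, None, 6, 22, 2, 7, 14, 24, None, None, None, None, None, None, None, 34]
Rule: An internal node has at least one child.
Per-node child counts:
  node 35: 1 child(ren)
  node 8: 2 child(ren)
  node 6: 2 child(ren)
  node 2: 0 child(ren)
  node 7: 0 child(ren)
  node 22: 2 child(ren)
  node 14: 0 child(ren)
  node 24: 1 child(ren)
  node 34: 0 child(ren)
Matching nodes: [35, 8, 6, 22, 24]
Count of internal (non-leaf) nodes: 5


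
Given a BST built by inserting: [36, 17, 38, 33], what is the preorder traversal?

Tree insertion order: [36, 17, 38, 33]
Tree (level-order array): [36, 17, 38, None, 33]
Preorder traversal: [36, 17, 33, 38]


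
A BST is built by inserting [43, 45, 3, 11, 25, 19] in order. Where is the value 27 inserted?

Starting tree (level order): [43, 3, 45, None, 11, None, None, None, 25, 19]
Insertion path: 43 -> 3 -> 11 -> 25
Result: insert 27 as right child of 25
Final tree (level order): [43, 3, 45, None, 11, None, None, None, 25, 19, 27]


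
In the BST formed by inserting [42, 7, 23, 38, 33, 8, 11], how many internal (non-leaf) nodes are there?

Tree built from: [42, 7, 23, 38, 33, 8, 11]
Tree (level-order array): [42, 7, None, None, 23, 8, 38, None, 11, 33]
Rule: An internal node has at least one child.
Per-node child counts:
  node 42: 1 child(ren)
  node 7: 1 child(ren)
  node 23: 2 child(ren)
  node 8: 1 child(ren)
  node 11: 0 child(ren)
  node 38: 1 child(ren)
  node 33: 0 child(ren)
Matching nodes: [42, 7, 23, 8, 38]
Count of internal (non-leaf) nodes: 5


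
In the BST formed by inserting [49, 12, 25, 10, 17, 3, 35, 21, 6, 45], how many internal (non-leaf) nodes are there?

Tree built from: [49, 12, 25, 10, 17, 3, 35, 21, 6, 45]
Tree (level-order array): [49, 12, None, 10, 25, 3, None, 17, 35, None, 6, None, 21, None, 45]
Rule: An internal node has at least one child.
Per-node child counts:
  node 49: 1 child(ren)
  node 12: 2 child(ren)
  node 10: 1 child(ren)
  node 3: 1 child(ren)
  node 6: 0 child(ren)
  node 25: 2 child(ren)
  node 17: 1 child(ren)
  node 21: 0 child(ren)
  node 35: 1 child(ren)
  node 45: 0 child(ren)
Matching nodes: [49, 12, 10, 3, 25, 17, 35]
Count of internal (non-leaf) nodes: 7


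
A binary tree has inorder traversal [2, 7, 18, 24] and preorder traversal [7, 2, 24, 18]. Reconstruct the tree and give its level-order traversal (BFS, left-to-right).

Inorder:  [2, 7, 18, 24]
Preorder: [7, 2, 24, 18]
Algorithm: preorder visits root first, so consume preorder in order;
for each root, split the current inorder slice at that value into
left-subtree inorder and right-subtree inorder, then recurse.
Recursive splits:
  root=7; inorder splits into left=[2], right=[18, 24]
  root=2; inorder splits into left=[], right=[]
  root=24; inorder splits into left=[18], right=[]
  root=18; inorder splits into left=[], right=[]
Reconstructed level-order: [7, 2, 24, 18]


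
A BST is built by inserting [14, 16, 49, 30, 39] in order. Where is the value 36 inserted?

Starting tree (level order): [14, None, 16, None, 49, 30, None, None, 39]
Insertion path: 14 -> 16 -> 49 -> 30 -> 39
Result: insert 36 as left child of 39
Final tree (level order): [14, None, 16, None, 49, 30, None, None, 39, 36]


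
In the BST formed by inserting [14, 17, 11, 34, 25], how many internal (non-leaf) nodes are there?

Tree built from: [14, 17, 11, 34, 25]
Tree (level-order array): [14, 11, 17, None, None, None, 34, 25]
Rule: An internal node has at least one child.
Per-node child counts:
  node 14: 2 child(ren)
  node 11: 0 child(ren)
  node 17: 1 child(ren)
  node 34: 1 child(ren)
  node 25: 0 child(ren)
Matching nodes: [14, 17, 34]
Count of internal (non-leaf) nodes: 3


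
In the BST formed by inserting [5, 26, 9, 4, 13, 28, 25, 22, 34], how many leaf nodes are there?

Tree built from: [5, 26, 9, 4, 13, 28, 25, 22, 34]
Tree (level-order array): [5, 4, 26, None, None, 9, 28, None, 13, None, 34, None, 25, None, None, 22]
Rule: A leaf has 0 children.
Per-node child counts:
  node 5: 2 child(ren)
  node 4: 0 child(ren)
  node 26: 2 child(ren)
  node 9: 1 child(ren)
  node 13: 1 child(ren)
  node 25: 1 child(ren)
  node 22: 0 child(ren)
  node 28: 1 child(ren)
  node 34: 0 child(ren)
Matching nodes: [4, 22, 34]
Count of leaf nodes: 3


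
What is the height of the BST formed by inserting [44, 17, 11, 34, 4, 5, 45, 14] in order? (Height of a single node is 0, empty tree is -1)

Insertion order: [44, 17, 11, 34, 4, 5, 45, 14]
Tree (level-order array): [44, 17, 45, 11, 34, None, None, 4, 14, None, None, None, 5]
Compute height bottom-up (empty subtree = -1):
  height(5) = 1 + max(-1, -1) = 0
  height(4) = 1 + max(-1, 0) = 1
  height(14) = 1 + max(-1, -1) = 0
  height(11) = 1 + max(1, 0) = 2
  height(34) = 1 + max(-1, -1) = 0
  height(17) = 1 + max(2, 0) = 3
  height(45) = 1 + max(-1, -1) = 0
  height(44) = 1 + max(3, 0) = 4
Height = 4


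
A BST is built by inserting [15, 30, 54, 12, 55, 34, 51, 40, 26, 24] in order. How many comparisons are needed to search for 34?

Search path for 34: 15 -> 30 -> 54 -> 34
Found: True
Comparisons: 4


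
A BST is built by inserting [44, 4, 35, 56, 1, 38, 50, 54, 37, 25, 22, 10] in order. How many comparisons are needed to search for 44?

Search path for 44: 44
Found: True
Comparisons: 1


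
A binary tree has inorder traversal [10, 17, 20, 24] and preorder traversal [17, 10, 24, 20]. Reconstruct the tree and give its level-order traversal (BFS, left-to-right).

Inorder:  [10, 17, 20, 24]
Preorder: [17, 10, 24, 20]
Algorithm: preorder visits root first, so consume preorder in order;
for each root, split the current inorder slice at that value into
left-subtree inorder and right-subtree inorder, then recurse.
Recursive splits:
  root=17; inorder splits into left=[10], right=[20, 24]
  root=10; inorder splits into left=[], right=[]
  root=24; inorder splits into left=[20], right=[]
  root=20; inorder splits into left=[], right=[]
Reconstructed level-order: [17, 10, 24, 20]


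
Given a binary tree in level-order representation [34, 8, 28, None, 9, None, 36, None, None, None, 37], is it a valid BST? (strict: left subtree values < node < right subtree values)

Level-order array: [34, 8, 28, None, 9, None, 36, None, None, None, 37]
Validate using subtree bounds (lo, hi): at each node, require lo < value < hi,
then recurse left with hi=value and right with lo=value.
Preorder trace (stopping at first violation):
  at node 34 with bounds (-inf, +inf): OK
  at node 8 with bounds (-inf, 34): OK
  at node 9 with bounds (8, 34): OK
  at node 28 with bounds (34, +inf): VIOLATION
Node 28 violates its bound: not (34 < 28 < +inf).
Result: Not a valid BST


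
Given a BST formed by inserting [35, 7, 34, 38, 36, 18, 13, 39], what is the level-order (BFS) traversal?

Tree insertion order: [35, 7, 34, 38, 36, 18, 13, 39]
Tree (level-order array): [35, 7, 38, None, 34, 36, 39, 18, None, None, None, None, None, 13]
BFS from the root, enqueuing left then right child of each popped node:
  queue [35] -> pop 35, enqueue [7, 38], visited so far: [35]
  queue [7, 38] -> pop 7, enqueue [34], visited so far: [35, 7]
  queue [38, 34] -> pop 38, enqueue [36, 39], visited so far: [35, 7, 38]
  queue [34, 36, 39] -> pop 34, enqueue [18], visited so far: [35, 7, 38, 34]
  queue [36, 39, 18] -> pop 36, enqueue [none], visited so far: [35, 7, 38, 34, 36]
  queue [39, 18] -> pop 39, enqueue [none], visited so far: [35, 7, 38, 34, 36, 39]
  queue [18] -> pop 18, enqueue [13], visited so far: [35, 7, 38, 34, 36, 39, 18]
  queue [13] -> pop 13, enqueue [none], visited so far: [35, 7, 38, 34, 36, 39, 18, 13]
Result: [35, 7, 38, 34, 36, 39, 18, 13]


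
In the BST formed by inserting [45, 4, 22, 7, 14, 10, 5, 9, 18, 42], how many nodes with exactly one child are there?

Tree built from: [45, 4, 22, 7, 14, 10, 5, 9, 18, 42]
Tree (level-order array): [45, 4, None, None, 22, 7, 42, 5, 14, None, None, None, None, 10, 18, 9]
Rule: These are nodes with exactly 1 non-null child.
Per-node child counts:
  node 45: 1 child(ren)
  node 4: 1 child(ren)
  node 22: 2 child(ren)
  node 7: 2 child(ren)
  node 5: 0 child(ren)
  node 14: 2 child(ren)
  node 10: 1 child(ren)
  node 9: 0 child(ren)
  node 18: 0 child(ren)
  node 42: 0 child(ren)
Matching nodes: [45, 4, 10]
Count of nodes with exactly one child: 3


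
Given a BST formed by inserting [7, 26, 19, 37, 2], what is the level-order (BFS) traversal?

Tree insertion order: [7, 26, 19, 37, 2]
Tree (level-order array): [7, 2, 26, None, None, 19, 37]
BFS from the root, enqueuing left then right child of each popped node:
  queue [7] -> pop 7, enqueue [2, 26], visited so far: [7]
  queue [2, 26] -> pop 2, enqueue [none], visited so far: [7, 2]
  queue [26] -> pop 26, enqueue [19, 37], visited so far: [7, 2, 26]
  queue [19, 37] -> pop 19, enqueue [none], visited so far: [7, 2, 26, 19]
  queue [37] -> pop 37, enqueue [none], visited so far: [7, 2, 26, 19, 37]
Result: [7, 2, 26, 19, 37]


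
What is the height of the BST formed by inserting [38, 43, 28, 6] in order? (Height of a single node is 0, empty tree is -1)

Insertion order: [38, 43, 28, 6]
Tree (level-order array): [38, 28, 43, 6]
Compute height bottom-up (empty subtree = -1):
  height(6) = 1 + max(-1, -1) = 0
  height(28) = 1 + max(0, -1) = 1
  height(43) = 1 + max(-1, -1) = 0
  height(38) = 1 + max(1, 0) = 2
Height = 2


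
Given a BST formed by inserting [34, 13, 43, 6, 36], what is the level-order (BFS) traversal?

Tree insertion order: [34, 13, 43, 6, 36]
Tree (level-order array): [34, 13, 43, 6, None, 36]
BFS from the root, enqueuing left then right child of each popped node:
  queue [34] -> pop 34, enqueue [13, 43], visited so far: [34]
  queue [13, 43] -> pop 13, enqueue [6], visited so far: [34, 13]
  queue [43, 6] -> pop 43, enqueue [36], visited so far: [34, 13, 43]
  queue [6, 36] -> pop 6, enqueue [none], visited so far: [34, 13, 43, 6]
  queue [36] -> pop 36, enqueue [none], visited so far: [34, 13, 43, 6, 36]
Result: [34, 13, 43, 6, 36]


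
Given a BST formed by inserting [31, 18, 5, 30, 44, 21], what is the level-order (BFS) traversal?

Tree insertion order: [31, 18, 5, 30, 44, 21]
Tree (level-order array): [31, 18, 44, 5, 30, None, None, None, None, 21]
BFS from the root, enqueuing left then right child of each popped node:
  queue [31] -> pop 31, enqueue [18, 44], visited so far: [31]
  queue [18, 44] -> pop 18, enqueue [5, 30], visited so far: [31, 18]
  queue [44, 5, 30] -> pop 44, enqueue [none], visited so far: [31, 18, 44]
  queue [5, 30] -> pop 5, enqueue [none], visited so far: [31, 18, 44, 5]
  queue [30] -> pop 30, enqueue [21], visited so far: [31, 18, 44, 5, 30]
  queue [21] -> pop 21, enqueue [none], visited so far: [31, 18, 44, 5, 30, 21]
Result: [31, 18, 44, 5, 30, 21]


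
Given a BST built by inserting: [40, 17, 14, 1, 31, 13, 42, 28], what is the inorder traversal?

Tree insertion order: [40, 17, 14, 1, 31, 13, 42, 28]
Tree (level-order array): [40, 17, 42, 14, 31, None, None, 1, None, 28, None, None, 13]
Inorder traversal: [1, 13, 14, 17, 28, 31, 40, 42]
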